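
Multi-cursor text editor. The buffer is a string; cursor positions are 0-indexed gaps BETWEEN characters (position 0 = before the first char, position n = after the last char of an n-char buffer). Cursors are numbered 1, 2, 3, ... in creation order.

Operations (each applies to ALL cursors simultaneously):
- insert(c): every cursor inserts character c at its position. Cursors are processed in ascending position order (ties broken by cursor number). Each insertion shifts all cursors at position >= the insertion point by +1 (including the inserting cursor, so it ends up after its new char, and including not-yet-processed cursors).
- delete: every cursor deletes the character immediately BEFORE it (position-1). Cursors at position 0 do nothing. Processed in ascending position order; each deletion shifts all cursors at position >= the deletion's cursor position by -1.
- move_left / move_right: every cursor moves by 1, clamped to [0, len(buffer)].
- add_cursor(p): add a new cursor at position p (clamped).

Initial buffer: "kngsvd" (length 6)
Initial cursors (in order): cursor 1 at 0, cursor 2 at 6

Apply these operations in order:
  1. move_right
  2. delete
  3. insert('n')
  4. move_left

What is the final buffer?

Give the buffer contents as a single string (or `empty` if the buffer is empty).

Answer: nngsvn

Derivation:
After op 1 (move_right): buffer="kngsvd" (len 6), cursors c1@1 c2@6, authorship ......
After op 2 (delete): buffer="ngsv" (len 4), cursors c1@0 c2@4, authorship ....
After op 3 (insert('n')): buffer="nngsvn" (len 6), cursors c1@1 c2@6, authorship 1....2
After op 4 (move_left): buffer="nngsvn" (len 6), cursors c1@0 c2@5, authorship 1....2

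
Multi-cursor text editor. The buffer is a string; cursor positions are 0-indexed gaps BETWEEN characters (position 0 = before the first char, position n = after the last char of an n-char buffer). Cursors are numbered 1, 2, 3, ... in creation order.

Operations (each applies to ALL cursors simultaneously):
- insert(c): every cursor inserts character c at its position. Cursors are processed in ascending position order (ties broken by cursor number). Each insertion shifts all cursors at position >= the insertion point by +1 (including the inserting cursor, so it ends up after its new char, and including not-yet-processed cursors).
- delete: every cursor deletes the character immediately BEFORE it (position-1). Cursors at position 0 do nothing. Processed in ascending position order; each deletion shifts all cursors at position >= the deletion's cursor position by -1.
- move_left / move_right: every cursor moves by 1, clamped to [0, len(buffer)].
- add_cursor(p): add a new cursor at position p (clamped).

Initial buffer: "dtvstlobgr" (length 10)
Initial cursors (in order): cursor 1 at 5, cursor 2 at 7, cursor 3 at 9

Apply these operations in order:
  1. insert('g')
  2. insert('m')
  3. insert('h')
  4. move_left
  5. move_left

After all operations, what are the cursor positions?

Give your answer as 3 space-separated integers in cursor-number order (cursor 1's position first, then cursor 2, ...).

Answer: 6 11 16

Derivation:
After op 1 (insert('g')): buffer="dtvstglogbggr" (len 13), cursors c1@6 c2@9 c3@12, authorship .....1..2..3.
After op 2 (insert('m')): buffer="dtvstgmlogmbggmr" (len 16), cursors c1@7 c2@11 c3@15, authorship .....11..22..33.
After op 3 (insert('h')): buffer="dtvstgmhlogmhbggmhr" (len 19), cursors c1@8 c2@13 c3@18, authorship .....111..222..333.
After op 4 (move_left): buffer="dtvstgmhlogmhbggmhr" (len 19), cursors c1@7 c2@12 c3@17, authorship .....111..222..333.
After op 5 (move_left): buffer="dtvstgmhlogmhbggmhr" (len 19), cursors c1@6 c2@11 c3@16, authorship .....111..222..333.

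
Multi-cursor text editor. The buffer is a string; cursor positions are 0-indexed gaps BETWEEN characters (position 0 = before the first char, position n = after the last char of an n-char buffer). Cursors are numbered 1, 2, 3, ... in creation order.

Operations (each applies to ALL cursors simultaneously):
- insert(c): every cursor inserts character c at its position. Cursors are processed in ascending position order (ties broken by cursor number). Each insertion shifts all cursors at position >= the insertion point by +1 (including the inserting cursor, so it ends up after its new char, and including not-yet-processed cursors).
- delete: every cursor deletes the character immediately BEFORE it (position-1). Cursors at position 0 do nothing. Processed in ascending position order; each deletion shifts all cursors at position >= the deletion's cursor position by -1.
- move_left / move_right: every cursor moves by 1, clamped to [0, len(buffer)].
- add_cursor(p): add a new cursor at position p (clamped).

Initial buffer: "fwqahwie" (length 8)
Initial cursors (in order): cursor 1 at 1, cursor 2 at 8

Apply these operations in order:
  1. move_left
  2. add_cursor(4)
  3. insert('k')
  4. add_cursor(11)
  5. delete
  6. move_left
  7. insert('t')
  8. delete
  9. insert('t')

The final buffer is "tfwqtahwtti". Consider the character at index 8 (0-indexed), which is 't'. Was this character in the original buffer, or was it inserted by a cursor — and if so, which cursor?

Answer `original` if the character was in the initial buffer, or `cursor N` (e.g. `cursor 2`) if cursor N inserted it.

After op 1 (move_left): buffer="fwqahwie" (len 8), cursors c1@0 c2@7, authorship ........
After op 2 (add_cursor(4)): buffer="fwqahwie" (len 8), cursors c1@0 c3@4 c2@7, authorship ........
After op 3 (insert('k')): buffer="kfwqakhwike" (len 11), cursors c1@1 c3@6 c2@10, authorship 1....3...2.
After op 4 (add_cursor(11)): buffer="kfwqakhwike" (len 11), cursors c1@1 c3@6 c2@10 c4@11, authorship 1....3...2.
After op 5 (delete): buffer="fwqahwi" (len 7), cursors c1@0 c3@4 c2@7 c4@7, authorship .......
After op 6 (move_left): buffer="fwqahwi" (len 7), cursors c1@0 c3@3 c2@6 c4@6, authorship .......
After op 7 (insert('t')): buffer="tfwqtahwtti" (len 11), cursors c1@1 c3@5 c2@10 c4@10, authorship 1...3...24.
After op 8 (delete): buffer="fwqahwi" (len 7), cursors c1@0 c3@3 c2@6 c4@6, authorship .......
After op 9 (insert('t')): buffer="tfwqtahwtti" (len 11), cursors c1@1 c3@5 c2@10 c4@10, authorship 1...3...24.
Authorship (.=original, N=cursor N): 1 . . . 3 . . . 2 4 .
Index 8: author = 2

Answer: cursor 2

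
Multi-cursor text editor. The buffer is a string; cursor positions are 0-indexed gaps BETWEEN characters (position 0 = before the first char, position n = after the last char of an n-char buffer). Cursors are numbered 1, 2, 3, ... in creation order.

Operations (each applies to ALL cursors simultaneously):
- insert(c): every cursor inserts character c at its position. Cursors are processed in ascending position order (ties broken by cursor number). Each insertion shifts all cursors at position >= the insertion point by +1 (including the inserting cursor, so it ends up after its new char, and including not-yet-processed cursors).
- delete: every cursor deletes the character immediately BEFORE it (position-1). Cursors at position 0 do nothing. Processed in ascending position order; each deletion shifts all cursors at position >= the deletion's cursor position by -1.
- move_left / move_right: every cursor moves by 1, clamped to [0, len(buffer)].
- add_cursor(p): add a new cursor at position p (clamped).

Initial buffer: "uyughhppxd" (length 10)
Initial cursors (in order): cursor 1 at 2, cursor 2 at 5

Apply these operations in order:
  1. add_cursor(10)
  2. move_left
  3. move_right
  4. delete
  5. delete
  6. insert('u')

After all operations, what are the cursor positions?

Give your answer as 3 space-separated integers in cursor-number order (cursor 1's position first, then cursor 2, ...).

Answer: 1 3 7

Derivation:
After op 1 (add_cursor(10)): buffer="uyughhppxd" (len 10), cursors c1@2 c2@5 c3@10, authorship ..........
After op 2 (move_left): buffer="uyughhppxd" (len 10), cursors c1@1 c2@4 c3@9, authorship ..........
After op 3 (move_right): buffer="uyughhppxd" (len 10), cursors c1@2 c2@5 c3@10, authorship ..........
After op 4 (delete): buffer="uughppx" (len 7), cursors c1@1 c2@3 c3@7, authorship .......
After op 5 (delete): buffer="uhpp" (len 4), cursors c1@0 c2@1 c3@4, authorship ....
After op 6 (insert('u')): buffer="uuuhppu" (len 7), cursors c1@1 c2@3 c3@7, authorship 1.2...3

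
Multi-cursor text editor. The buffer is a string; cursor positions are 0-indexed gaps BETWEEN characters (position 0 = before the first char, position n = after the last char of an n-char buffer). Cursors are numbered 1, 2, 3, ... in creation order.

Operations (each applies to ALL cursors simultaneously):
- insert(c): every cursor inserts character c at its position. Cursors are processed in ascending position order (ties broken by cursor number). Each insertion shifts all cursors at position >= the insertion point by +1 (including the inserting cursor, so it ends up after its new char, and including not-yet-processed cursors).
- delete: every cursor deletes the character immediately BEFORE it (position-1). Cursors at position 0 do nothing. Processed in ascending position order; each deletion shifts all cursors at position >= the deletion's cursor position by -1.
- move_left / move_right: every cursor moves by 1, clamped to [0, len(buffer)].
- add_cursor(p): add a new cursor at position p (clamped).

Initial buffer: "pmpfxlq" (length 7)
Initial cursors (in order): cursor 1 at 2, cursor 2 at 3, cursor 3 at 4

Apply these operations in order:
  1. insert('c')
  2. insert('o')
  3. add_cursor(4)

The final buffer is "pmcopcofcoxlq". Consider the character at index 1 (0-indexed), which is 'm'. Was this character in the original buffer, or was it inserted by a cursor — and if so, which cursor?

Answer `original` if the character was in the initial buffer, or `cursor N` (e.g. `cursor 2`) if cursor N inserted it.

After op 1 (insert('c')): buffer="pmcpcfcxlq" (len 10), cursors c1@3 c2@5 c3@7, authorship ..1.2.3...
After op 2 (insert('o')): buffer="pmcopcofcoxlq" (len 13), cursors c1@4 c2@7 c3@10, authorship ..11.22.33...
After op 3 (add_cursor(4)): buffer="pmcopcofcoxlq" (len 13), cursors c1@4 c4@4 c2@7 c3@10, authorship ..11.22.33...
Authorship (.=original, N=cursor N): . . 1 1 . 2 2 . 3 3 . . .
Index 1: author = original

Answer: original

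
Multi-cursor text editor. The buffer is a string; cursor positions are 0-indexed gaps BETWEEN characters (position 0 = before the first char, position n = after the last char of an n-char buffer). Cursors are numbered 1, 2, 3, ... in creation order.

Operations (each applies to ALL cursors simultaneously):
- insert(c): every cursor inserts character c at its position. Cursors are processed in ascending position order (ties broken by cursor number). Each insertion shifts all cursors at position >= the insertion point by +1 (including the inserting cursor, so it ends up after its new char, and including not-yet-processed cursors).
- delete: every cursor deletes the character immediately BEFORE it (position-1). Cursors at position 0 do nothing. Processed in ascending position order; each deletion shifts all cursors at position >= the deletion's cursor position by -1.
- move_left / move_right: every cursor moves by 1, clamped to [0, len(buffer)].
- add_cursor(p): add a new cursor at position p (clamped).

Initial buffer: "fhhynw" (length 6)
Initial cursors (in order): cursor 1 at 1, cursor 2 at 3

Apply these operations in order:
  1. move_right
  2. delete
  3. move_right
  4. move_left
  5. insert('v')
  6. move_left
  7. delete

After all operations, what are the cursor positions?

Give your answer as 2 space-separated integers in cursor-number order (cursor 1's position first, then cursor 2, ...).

Answer: 0 1

Derivation:
After op 1 (move_right): buffer="fhhynw" (len 6), cursors c1@2 c2@4, authorship ......
After op 2 (delete): buffer="fhnw" (len 4), cursors c1@1 c2@2, authorship ....
After op 3 (move_right): buffer="fhnw" (len 4), cursors c1@2 c2@3, authorship ....
After op 4 (move_left): buffer="fhnw" (len 4), cursors c1@1 c2@2, authorship ....
After op 5 (insert('v')): buffer="fvhvnw" (len 6), cursors c1@2 c2@4, authorship .1.2..
After op 6 (move_left): buffer="fvhvnw" (len 6), cursors c1@1 c2@3, authorship .1.2..
After op 7 (delete): buffer="vvnw" (len 4), cursors c1@0 c2@1, authorship 12..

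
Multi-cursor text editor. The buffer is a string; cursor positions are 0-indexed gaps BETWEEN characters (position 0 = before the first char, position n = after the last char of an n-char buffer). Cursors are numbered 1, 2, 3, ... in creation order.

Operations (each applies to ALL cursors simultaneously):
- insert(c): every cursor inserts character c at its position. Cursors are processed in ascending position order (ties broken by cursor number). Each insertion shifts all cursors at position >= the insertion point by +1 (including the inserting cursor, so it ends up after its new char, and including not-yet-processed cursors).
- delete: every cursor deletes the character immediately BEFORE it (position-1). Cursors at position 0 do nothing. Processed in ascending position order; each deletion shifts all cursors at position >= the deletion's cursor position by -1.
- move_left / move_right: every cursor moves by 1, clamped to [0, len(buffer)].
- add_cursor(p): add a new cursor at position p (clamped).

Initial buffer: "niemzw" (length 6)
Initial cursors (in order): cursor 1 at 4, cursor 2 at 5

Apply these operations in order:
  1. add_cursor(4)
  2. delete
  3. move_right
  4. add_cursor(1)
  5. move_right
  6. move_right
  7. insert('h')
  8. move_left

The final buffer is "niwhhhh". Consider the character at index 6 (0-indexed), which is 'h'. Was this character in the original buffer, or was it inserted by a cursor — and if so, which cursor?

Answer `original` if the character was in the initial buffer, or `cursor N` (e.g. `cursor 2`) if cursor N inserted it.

Answer: cursor 4

Derivation:
After op 1 (add_cursor(4)): buffer="niemzw" (len 6), cursors c1@4 c3@4 c2@5, authorship ......
After op 2 (delete): buffer="niw" (len 3), cursors c1@2 c2@2 c3@2, authorship ...
After op 3 (move_right): buffer="niw" (len 3), cursors c1@3 c2@3 c3@3, authorship ...
After op 4 (add_cursor(1)): buffer="niw" (len 3), cursors c4@1 c1@3 c2@3 c3@3, authorship ...
After op 5 (move_right): buffer="niw" (len 3), cursors c4@2 c1@3 c2@3 c3@3, authorship ...
After op 6 (move_right): buffer="niw" (len 3), cursors c1@3 c2@3 c3@3 c4@3, authorship ...
After op 7 (insert('h')): buffer="niwhhhh" (len 7), cursors c1@7 c2@7 c3@7 c4@7, authorship ...1234
After op 8 (move_left): buffer="niwhhhh" (len 7), cursors c1@6 c2@6 c3@6 c4@6, authorship ...1234
Authorship (.=original, N=cursor N): . . . 1 2 3 4
Index 6: author = 4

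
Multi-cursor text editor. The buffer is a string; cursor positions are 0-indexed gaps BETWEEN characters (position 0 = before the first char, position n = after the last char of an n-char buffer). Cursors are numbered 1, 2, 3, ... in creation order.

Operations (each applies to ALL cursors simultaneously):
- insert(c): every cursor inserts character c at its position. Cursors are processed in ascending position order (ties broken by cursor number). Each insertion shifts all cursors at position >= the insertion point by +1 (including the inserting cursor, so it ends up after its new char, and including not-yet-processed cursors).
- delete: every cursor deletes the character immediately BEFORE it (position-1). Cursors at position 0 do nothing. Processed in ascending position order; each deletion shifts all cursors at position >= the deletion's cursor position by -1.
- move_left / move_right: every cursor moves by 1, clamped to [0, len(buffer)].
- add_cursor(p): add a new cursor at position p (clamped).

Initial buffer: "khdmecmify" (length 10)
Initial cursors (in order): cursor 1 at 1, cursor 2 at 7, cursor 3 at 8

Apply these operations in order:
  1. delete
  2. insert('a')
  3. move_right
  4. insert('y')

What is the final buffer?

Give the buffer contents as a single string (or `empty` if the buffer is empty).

After op 1 (delete): buffer="hdmecfy" (len 7), cursors c1@0 c2@5 c3@5, authorship .......
After op 2 (insert('a')): buffer="ahdmecaafy" (len 10), cursors c1@1 c2@8 c3@8, authorship 1.....23..
After op 3 (move_right): buffer="ahdmecaafy" (len 10), cursors c1@2 c2@9 c3@9, authorship 1.....23..
After op 4 (insert('y')): buffer="ahydmecaafyyy" (len 13), cursors c1@3 c2@12 c3@12, authorship 1.1....23.23.

Answer: ahydmecaafyyy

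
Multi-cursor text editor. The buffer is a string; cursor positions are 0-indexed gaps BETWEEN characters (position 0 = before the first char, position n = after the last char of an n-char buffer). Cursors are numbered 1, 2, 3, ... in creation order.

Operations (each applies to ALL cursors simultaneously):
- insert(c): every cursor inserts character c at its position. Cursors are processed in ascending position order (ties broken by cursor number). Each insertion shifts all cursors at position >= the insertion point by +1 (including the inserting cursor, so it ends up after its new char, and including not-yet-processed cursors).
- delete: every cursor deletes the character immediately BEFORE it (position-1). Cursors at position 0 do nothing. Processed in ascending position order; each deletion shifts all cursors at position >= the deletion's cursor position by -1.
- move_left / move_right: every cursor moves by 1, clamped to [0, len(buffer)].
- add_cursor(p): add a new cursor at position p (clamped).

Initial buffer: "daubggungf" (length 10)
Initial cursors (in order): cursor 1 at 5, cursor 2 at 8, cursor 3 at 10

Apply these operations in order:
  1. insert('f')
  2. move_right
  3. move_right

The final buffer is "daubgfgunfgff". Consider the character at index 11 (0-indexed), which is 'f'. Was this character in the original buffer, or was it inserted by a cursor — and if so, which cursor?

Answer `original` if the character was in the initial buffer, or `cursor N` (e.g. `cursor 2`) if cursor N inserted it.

After op 1 (insert('f')): buffer="daubgfgunfgff" (len 13), cursors c1@6 c2@10 c3@13, authorship .....1...2..3
After op 2 (move_right): buffer="daubgfgunfgff" (len 13), cursors c1@7 c2@11 c3@13, authorship .....1...2..3
After op 3 (move_right): buffer="daubgfgunfgff" (len 13), cursors c1@8 c2@12 c3@13, authorship .....1...2..3
Authorship (.=original, N=cursor N): . . . . . 1 . . . 2 . . 3
Index 11: author = original

Answer: original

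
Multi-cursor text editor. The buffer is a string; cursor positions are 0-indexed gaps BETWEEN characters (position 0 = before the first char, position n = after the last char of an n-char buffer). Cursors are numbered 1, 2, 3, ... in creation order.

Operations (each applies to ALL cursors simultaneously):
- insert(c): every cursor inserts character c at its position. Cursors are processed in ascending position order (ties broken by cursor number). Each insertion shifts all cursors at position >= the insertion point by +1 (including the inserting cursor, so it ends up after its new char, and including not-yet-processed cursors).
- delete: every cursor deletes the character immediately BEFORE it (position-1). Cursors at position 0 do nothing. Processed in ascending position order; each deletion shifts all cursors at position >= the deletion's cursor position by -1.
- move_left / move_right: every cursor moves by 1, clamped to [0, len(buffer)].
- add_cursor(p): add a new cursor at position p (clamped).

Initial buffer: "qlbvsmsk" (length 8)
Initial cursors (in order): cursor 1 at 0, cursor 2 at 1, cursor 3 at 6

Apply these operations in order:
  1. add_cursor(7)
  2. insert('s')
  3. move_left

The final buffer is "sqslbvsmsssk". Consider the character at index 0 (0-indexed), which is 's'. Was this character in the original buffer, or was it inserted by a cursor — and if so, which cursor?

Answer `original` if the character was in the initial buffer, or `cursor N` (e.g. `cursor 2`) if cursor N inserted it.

After op 1 (add_cursor(7)): buffer="qlbvsmsk" (len 8), cursors c1@0 c2@1 c3@6 c4@7, authorship ........
After op 2 (insert('s')): buffer="sqslbvsmsssk" (len 12), cursors c1@1 c2@3 c3@9 c4@11, authorship 1.2.....3.4.
After op 3 (move_left): buffer="sqslbvsmsssk" (len 12), cursors c1@0 c2@2 c3@8 c4@10, authorship 1.2.....3.4.
Authorship (.=original, N=cursor N): 1 . 2 . . . . . 3 . 4 .
Index 0: author = 1

Answer: cursor 1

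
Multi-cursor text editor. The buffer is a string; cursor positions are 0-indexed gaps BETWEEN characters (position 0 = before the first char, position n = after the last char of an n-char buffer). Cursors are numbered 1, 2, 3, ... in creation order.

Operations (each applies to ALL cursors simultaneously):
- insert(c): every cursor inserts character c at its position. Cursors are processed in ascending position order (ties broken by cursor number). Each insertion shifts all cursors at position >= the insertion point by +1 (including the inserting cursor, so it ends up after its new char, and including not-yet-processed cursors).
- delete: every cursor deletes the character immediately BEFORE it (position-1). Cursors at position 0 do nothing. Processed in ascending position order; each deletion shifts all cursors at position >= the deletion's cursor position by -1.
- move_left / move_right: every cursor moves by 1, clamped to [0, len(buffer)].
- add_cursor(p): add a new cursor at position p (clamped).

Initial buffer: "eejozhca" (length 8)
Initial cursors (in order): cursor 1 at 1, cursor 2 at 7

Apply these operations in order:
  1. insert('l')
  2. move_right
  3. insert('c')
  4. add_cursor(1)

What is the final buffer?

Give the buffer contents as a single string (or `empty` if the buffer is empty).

Answer: elecjozhclac

Derivation:
After op 1 (insert('l')): buffer="elejozhcla" (len 10), cursors c1@2 c2@9, authorship .1......2.
After op 2 (move_right): buffer="elejozhcla" (len 10), cursors c1@3 c2@10, authorship .1......2.
After op 3 (insert('c')): buffer="elecjozhclac" (len 12), cursors c1@4 c2@12, authorship .1.1.....2.2
After op 4 (add_cursor(1)): buffer="elecjozhclac" (len 12), cursors c3@1 c1@4 c2@12, authorship .1.1.....2.2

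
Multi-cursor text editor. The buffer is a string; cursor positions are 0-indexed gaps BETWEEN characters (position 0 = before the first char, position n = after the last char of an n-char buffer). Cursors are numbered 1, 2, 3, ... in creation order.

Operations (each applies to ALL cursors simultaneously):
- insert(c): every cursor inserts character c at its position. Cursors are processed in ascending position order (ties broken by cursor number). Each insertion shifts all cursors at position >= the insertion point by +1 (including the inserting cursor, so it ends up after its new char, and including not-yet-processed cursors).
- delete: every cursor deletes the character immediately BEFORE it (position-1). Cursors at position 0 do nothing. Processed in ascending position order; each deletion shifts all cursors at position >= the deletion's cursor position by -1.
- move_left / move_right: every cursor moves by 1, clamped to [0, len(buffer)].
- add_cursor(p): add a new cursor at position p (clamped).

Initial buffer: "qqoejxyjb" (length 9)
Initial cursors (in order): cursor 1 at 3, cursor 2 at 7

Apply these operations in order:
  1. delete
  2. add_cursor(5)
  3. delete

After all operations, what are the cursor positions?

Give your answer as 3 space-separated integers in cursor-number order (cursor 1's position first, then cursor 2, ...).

Answer: 1 2 2

Derivation:
After op 1 (delete): buffer="qqejxjb" (len 7), cursors c1@2 c2@5, authorship .......
After op 2 (add_cursor(5)): buffer="qqejxjb" (len 7), cursors c1@2 c2@5 c3@5, authorship .......
After op 3 (delete): buffer="qejb" (len 4), cursors c1@1 c2@2 c3@2, authorship ....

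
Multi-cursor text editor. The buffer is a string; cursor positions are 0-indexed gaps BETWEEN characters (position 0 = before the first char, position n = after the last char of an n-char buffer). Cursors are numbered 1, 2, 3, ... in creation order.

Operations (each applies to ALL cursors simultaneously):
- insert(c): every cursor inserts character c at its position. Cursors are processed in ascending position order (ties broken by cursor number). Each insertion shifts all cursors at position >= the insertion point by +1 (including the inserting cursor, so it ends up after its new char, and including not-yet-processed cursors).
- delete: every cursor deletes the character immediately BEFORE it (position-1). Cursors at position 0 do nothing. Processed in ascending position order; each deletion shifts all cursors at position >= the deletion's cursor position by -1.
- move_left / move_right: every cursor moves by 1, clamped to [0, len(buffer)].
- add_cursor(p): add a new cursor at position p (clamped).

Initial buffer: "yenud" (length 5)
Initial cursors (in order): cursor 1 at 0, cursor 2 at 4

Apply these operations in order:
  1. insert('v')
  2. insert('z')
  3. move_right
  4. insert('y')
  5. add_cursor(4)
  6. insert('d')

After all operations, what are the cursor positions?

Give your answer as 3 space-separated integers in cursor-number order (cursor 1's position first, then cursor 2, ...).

Answer: 6 14 6

Derivation:
After op 1 (insert('v')): buffer="vyenuvd" (len 7), cursors c1@1 c2@6, authorship 1....2.
After op 2 (insert('z')): buffer="vzyenuvzd" (len 9), cursors c1@2 c2@8, authorship 11....22.
After op 3 (move_right): buffer="vzyenuvzd" (len 9), cursors c1@3 c2@9, authorship 11....22.
After op 4 (insert('y')): buffer="vzyyenuvzdy" (len 11), cursors c1@4 c2@11, authorship 11.1...22.2
After op 5 (add_cursor(4)): buffer="vzyyenuvzdy" (len 11), cursors c1@4 c3@4 c2@11, authorship 11.1...22.2
After op 6 (insert('d')): buffer="vzyyddenuvzdyd" (len 14), cursors c1@6 c3@6 c2@14, authorship 11.113...22.22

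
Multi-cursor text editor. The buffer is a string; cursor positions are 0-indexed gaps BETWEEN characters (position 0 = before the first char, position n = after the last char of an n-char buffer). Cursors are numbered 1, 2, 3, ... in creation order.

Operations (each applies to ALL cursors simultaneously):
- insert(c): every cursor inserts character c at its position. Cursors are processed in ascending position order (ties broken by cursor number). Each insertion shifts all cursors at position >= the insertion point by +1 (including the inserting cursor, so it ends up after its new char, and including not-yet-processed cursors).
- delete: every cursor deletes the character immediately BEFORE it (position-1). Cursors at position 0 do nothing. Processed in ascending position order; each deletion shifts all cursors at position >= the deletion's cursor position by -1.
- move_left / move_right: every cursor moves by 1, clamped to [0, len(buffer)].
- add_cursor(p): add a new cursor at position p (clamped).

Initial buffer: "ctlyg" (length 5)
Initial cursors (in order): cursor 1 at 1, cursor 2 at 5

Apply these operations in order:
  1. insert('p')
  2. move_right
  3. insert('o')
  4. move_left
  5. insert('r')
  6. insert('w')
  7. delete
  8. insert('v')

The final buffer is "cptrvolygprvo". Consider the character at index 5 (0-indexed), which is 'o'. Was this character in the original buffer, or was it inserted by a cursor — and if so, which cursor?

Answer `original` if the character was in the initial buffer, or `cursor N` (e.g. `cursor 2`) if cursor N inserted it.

Answer: cursor 1

Derivation:
After op 1 (insert('p')): buffer="cptlygp" (len 7), cursors c1@2 c2@7, authorship .1....2
After op 2 (move_right): buffer="cptlygp" (len 7), cursors c1@3 c2@7, authorship .1....2
After op 3 (insert('o')): buffer="cptolygpo" (len 9), cursors c1@4 c2@9, authorship .1.1...22
After op 4 (move_left): buffer="cptolygpo" (len 9), cursors c1@3 c2@8, authorship .1.1...22
After op 5 (insert('r')): buffer="cptrolygpro" (len 11), cursors c1@4 c2@10, authorship .1.11...222
After op 6 (insert('w')): buffer="cptrwolygprwo" (len 13), cursors c1@5 c2@12, authorship .1.111...2222
After op 7 (delete): buffer="cptrolygpro" (len 11), cursors c1@4 c2@10, authorship .1.11...222
After op 8 (insert('v')): buffer="cptrvolygprvo" (len 13), cursors c1@5 c2@12, authorship .1.111...2222
Authorship (.=original, N=cursor N): . 1 . 1 1 1 . . . 2 2 2 2
Index 5: author = 1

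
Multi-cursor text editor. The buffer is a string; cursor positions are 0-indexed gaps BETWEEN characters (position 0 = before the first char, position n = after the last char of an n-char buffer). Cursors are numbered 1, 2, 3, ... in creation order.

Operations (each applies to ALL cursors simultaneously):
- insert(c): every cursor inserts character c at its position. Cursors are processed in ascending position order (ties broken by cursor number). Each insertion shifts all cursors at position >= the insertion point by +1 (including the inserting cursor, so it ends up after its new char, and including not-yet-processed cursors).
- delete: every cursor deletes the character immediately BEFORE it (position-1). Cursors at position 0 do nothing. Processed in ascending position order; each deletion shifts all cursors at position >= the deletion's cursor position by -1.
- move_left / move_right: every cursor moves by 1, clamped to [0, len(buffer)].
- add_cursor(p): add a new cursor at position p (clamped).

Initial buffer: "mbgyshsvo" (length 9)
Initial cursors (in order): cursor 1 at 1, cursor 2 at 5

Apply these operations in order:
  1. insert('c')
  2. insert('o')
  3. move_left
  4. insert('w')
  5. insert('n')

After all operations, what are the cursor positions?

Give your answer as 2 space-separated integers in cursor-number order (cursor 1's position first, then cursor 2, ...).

After op 1 (insert('c')): buffer="mcbgyschsvo" (len 11), cursors c1@2 c2@7, authorship .1....2....
After op 2 (insert('o')): buffer="mcobgyscohsvo" (len 13), cursors c1@3 c2@9, authorship .11....22....
After op 3 (move_left): buffer="mcobgyscohsvo" (len 13), cursors c1@2 c2@8, authorship .11....22....
After op 4 (insert('w')): buffer="mcwobgyscwohsvo" (len 15), cursors c1@3 c2@10, authorship .111....222....
After op 5 (insert('n')): buffer="mcwnobgyscwnohsvo" (len 17), cursors c1@4 c2@12, authorship .1111....2222....

Answer: 4 12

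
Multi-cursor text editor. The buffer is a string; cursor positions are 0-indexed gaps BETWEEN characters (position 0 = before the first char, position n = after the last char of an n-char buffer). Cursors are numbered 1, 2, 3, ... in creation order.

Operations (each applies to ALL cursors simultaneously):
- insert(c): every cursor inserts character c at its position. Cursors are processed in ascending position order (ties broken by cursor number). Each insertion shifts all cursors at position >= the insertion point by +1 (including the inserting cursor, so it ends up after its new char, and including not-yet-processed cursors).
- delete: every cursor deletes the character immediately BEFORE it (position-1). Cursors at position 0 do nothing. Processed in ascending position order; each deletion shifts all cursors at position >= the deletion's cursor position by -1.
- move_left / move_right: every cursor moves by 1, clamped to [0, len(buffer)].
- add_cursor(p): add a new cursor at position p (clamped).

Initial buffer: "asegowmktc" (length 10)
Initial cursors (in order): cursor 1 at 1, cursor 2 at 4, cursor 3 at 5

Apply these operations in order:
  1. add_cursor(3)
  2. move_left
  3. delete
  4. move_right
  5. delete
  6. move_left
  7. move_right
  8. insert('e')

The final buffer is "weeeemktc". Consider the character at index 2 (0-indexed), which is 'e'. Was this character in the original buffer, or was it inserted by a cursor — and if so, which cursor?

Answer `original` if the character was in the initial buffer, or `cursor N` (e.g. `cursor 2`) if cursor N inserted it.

After op 1 (add_cursor(3)): buffer="asegowmktc" (len 10), cursors c1@1 c4@3 c2@4 c3@5, authorship ..........
After op 2 (move_left): buffer="asegowmktc" (len 10), cursors c1@0 c4@2 c2@3 c3@4, authorship ..........
After op 3 (delete): buffer="aowmktc" (len 7), cursors c1@0 c2@1 c3@1 c4@1, authorship .......
After op 4 (move_right): buffer="aowmktc" (len 7), cursors c1@1 c2@2 c3@2 c4@2, authorship .......
After op 5 (delete): buffer="wmktc" (len 5), cursors c1@0 c2@0 c3@0 c4@0, authorship .....
After op 6 (move_left): buffer="wmktc" (len 5), cursors c1@0 c2@0 c3@0 c4@0, authorship .....
After op 7 (move_right): buffer="wmktc" (len 5), cursors c1@1 c2@1 c3@1 c4@1, authorship .....
After op 8 (insert('e')): buffer="weeeemktc" (len 9), cursors c1@5 c2@5 c3@5 c4@5, authorship .1234....
Authorship (.=original, N=cursor N): . 1 2 3 4 . . . .
Index 2: author = 2

Answer: cursor 2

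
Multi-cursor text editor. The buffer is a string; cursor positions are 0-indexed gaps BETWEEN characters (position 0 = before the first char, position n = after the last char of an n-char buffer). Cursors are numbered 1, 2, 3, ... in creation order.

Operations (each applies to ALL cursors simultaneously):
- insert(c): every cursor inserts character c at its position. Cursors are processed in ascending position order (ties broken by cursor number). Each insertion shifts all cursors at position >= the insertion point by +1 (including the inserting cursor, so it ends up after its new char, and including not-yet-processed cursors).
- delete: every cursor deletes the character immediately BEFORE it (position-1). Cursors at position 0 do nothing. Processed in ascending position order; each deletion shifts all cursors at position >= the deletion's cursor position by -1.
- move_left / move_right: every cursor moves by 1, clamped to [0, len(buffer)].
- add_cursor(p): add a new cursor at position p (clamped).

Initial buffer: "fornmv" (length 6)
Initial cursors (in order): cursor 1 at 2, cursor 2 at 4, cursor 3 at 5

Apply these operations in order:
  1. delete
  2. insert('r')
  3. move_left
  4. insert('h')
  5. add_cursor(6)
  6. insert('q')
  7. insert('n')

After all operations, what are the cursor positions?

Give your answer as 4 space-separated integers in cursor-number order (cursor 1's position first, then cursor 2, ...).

After op 1 (delete): buffer="frv" (len 3), cursors c1@1 c2@2 c3@2, authorship ...
After op 2 (insert('r')): buffer="frrrrv" (len 6), cursors c1@2 c2@5 c3@5, authorship .1.23.
After op 3 (move_left): buffer="frrrrv" (len 6), cursors c1@1 c2@4 c3@4, authorship .1.23.
After op 4 (insert('h')): buffer="fhrrrhhrv" (len 9), cursors c1@2 c2@7 c3@7, authorship .11.2233.
After op 5 (add_cursor(6)): buffer="fhrrrhhrv" (len 9), cursors c1@2 c4@6 c2@7 c3@7, authorship .11.2233.
After op 6 (insert('q')): buffer="fhqrrrhqhqqrv" (len 13), cursors c1@3 c4@8 c2@11 c3@11, authorship .111.2243233.
After op 7 (insert('n')): buffer="fhqnrrrhqnhqqnnrv" (len 17), cursors c1@4 c4@10 c2@15 c3@15, authorship .1111.2244323233.

Answer: 4 15 15 10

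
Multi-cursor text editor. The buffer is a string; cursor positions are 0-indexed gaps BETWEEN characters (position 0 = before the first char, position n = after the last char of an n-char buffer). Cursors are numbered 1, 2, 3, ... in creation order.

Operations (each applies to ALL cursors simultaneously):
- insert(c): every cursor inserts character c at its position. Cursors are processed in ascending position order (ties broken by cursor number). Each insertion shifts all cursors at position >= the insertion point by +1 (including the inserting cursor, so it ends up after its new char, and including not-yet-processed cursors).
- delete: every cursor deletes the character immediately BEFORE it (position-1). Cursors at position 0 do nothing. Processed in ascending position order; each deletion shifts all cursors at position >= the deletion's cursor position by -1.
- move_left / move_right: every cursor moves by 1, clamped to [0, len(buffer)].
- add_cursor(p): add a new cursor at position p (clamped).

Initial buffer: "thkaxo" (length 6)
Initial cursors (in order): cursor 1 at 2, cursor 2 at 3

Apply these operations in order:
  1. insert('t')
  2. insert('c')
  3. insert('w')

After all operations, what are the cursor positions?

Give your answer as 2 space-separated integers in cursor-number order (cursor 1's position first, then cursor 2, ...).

Answer: 5 9

Derivation:
After op 1 (insert('t')): buffer="thtktaxo" (len 8), cursors c1@3 c2@5, authorship ..1.2...
After op 2 (insert('c')): buffer="thtcktcaxo" (len 10), cursors c1@4 c2@7, authorship ..11.22...
After op 3 (insert('w')): buffer="thtcwktcwaxo" (len 12), cursors c1@5 c2@9, authorship ..111.222...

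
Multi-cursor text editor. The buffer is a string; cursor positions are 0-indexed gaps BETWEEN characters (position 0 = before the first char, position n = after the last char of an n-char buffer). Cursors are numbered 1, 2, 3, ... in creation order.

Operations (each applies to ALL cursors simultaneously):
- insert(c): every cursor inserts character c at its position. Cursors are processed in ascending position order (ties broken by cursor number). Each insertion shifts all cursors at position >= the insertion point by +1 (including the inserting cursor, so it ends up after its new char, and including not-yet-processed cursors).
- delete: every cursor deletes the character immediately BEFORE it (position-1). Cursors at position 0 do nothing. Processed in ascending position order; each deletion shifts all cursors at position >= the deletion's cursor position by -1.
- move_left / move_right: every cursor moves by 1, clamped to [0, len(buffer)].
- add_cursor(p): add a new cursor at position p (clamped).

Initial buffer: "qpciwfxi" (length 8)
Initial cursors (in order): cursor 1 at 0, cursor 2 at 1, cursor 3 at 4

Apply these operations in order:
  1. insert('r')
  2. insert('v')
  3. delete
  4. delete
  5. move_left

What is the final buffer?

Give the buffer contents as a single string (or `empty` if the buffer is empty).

After op 1 (insert('r')): buffer="rqrpcirwfxi" (len 11), cursors c1@1 c2@3 c3@7, authorship 1.2...3....
After op 2 (insert('v')): buffer="rvqrvpcirvwfxi" (len 14), cursors c1@2 c2@5 c3@10, authorship 11.22...33....
After op 3 (delete): buffer="rqrpcirwfxi" (len 11), cursors c1@1 c2@3 c3@7, authorship 1.2...3....
After op 4 (delete): buffer="qpciwfxi" (len 8), cursors c1@0 c2@1 c3@4, authorship ........
After op 5 (move_left): buffer="qpciwfxi" (len 8), cursors c1@0 c2@0 c3@3, authorship ........

Answer: qpciwfxi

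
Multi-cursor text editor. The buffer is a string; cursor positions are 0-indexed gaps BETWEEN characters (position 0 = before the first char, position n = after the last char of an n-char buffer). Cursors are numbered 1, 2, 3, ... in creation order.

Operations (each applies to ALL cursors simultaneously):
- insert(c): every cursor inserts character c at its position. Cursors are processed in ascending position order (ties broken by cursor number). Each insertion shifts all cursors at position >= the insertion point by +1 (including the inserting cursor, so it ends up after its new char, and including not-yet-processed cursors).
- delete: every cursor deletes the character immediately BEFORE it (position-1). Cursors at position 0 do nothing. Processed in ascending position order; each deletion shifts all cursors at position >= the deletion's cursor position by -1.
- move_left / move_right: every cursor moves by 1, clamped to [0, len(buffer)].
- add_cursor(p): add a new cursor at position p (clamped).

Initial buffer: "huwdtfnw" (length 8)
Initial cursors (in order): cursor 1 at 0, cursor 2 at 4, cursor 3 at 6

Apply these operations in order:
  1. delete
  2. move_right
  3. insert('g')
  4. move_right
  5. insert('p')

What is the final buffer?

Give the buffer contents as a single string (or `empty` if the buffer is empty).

Answer: hgupwtgnpgwp

Derivation:
After op 1 (delete): buffer="huwtnw" (len 6), cursors c1@0 c2@3 c3@4, authorship ......
After op 2 (move_right): buffer="huwtnw" (len 6), cursors c1@1 c2@4 c3@5, authorship ......
After op 3 (insert('g')): buffer="hguwtgngw" (len 9), cursors c1@2 c2@6 c3@8, authorship .1...2.3.
After op 4 (move_right): buffer="hguwtgngw" (len 9), cursors c1@3 c2@7 c3@9, authorship .1...2.3.
After op 5 (insert('p')): buffer="hgupwtgnpgwp" (len 12), cursors c1@4 c2@9 c3@12, authorship .1.1..2.23.3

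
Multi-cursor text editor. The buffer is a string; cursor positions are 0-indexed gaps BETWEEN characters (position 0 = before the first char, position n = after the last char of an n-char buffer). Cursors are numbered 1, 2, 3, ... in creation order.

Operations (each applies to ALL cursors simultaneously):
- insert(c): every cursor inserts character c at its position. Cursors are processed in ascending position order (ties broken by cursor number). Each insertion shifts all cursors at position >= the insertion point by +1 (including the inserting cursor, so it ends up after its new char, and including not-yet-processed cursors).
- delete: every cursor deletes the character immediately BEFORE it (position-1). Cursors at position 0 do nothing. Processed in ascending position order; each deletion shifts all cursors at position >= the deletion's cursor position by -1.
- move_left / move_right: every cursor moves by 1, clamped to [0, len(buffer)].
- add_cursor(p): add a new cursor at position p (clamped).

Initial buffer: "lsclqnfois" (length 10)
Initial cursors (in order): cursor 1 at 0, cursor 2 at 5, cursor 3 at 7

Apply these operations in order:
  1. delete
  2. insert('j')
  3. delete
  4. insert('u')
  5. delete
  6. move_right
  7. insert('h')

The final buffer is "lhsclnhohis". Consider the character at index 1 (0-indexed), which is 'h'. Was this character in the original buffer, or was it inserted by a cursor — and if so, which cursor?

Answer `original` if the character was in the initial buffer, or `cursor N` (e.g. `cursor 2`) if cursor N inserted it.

Answer: cursor 1

Derivation:
After op 1 (delete): buffer="lsclnois" (len 8), cursors c1@0 c2@4 c3@5, authorship ........
After op 2 (insert('j')): buffer="jlscljnjois" (len 11), cursors c1@1 c2@6 c3@8, authorship 1....2.3...
After op 3 (delete): buffer="lsclnois" (len 8), cursors c1@0 c2@4 c3@5, authorship ........
After op 4 (insert('u')): buffer="ulsclunuois" (len 11), cursors c1@1 c2@6 c3@8, authorship 1....2.3...
After op 5 (delete): buffer="lsclnois" (len 8), cursors c1@0 c2@4 c3@5, authorship ........
After op 6 (move_right): buffer="lsclnois" (len 8), cursors c1@1 c2@5 c3@6, authorship ........
After op 7 (insert('h')): buffer="lhsclnhohis" (len 11), cursors c1@2 c2@7 c3@9, authorship .1....2.3..
Authorship (.=original, N=cursor N): . 1 . . . . 2 . 3 . .
Index 1: author = 1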